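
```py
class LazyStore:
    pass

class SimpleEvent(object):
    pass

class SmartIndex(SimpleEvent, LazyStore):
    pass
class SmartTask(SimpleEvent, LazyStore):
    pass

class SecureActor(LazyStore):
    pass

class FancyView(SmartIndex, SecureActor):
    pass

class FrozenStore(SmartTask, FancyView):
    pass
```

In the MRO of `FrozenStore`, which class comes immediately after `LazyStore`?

L[FrozenStore] = FrozenStore + merge(L[SmartTask], L[FancyView], [SmartTask FancyView])
  take SmartTask:  [SmartTask SimpleEvent LazyStore object] + [FancyView SmartIndex SimpleEvent SecureActor LazyStore object] + [SmartTask FancyView]
  take FancyView:  [SimpleEvent LazyStore object] + [FancyView SmartIndex SimpleEvent SecureActor LazyStore object] + [FancyView]
  take SmartIndex:  [SimpleEvent LazyStore object] + [SmartIndex SimpleEvent SecureActor LazyStore object]
  take SimpleEvent:  [SimpleEvent LazyStore object] + [SimpleEvent SecureActor LazyStore object]
  take SecureActor:  [LazyStore object] + [SecureActor LazyStore object]
  take LazyStore:  [LazyStore object] + [LazyStore object]
  take object:  [object] + [object]
MRO: FrozenStore SmartTask FancyView SmartIndex SimpleEvent SecureActor LazyStore object
LazyStore is at position 6; next is object.

object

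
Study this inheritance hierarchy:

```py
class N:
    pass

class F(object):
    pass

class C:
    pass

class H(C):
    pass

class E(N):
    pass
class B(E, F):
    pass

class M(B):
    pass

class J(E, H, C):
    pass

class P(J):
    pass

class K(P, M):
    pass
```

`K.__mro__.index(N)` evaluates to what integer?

6

L[K] = K + merge(L[P], L[M], [P M])
  take P:  [P J E N H C object] + [M B E N F object] + [P M]
  take J:  [J E N H C object] + [M B E N F object] + [M]
  take M:  [E N H C object] + [M B E N F object] + [M]
  take B:  [E N H C object] + [B E N F object]
  take E:  [E N H C object] + [E N F object]
  take N:  [N H C object] + [N F object]
  take H:  [H C object] + [F object]
  take C:  [C object] + [F object]
  take F:  [object] + [F object]
  take object:  [object] + [object]
MRO: K P J M B E N H C F object
N sits at index 6.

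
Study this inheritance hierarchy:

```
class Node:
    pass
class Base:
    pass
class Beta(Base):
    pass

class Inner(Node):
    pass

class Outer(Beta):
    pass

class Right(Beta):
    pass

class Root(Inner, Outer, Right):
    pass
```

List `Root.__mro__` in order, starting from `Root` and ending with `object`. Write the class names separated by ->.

L[Root] = Root + merge(L[Inner], L[Outer], L[Right], [Inner Outer Right])
  take Inner:  [Inner Node object] + [Outer Beta Base object] + [Right Beta Base object] + [Inner Outer Right]
  take Node:  [Node object] + [Outer Beta Base object] + [Right Beta Base object] + [Outer Right]
  take Outer:  [object] + [Outer Beta Base object] + [Right Beta Base object] + [Outer Right]
  take Right:  [object] + [Beta Base object] + [Right Beta Base object] + [Right]
  take Beta:  [object] + [Beta Base object] + [Beta Base object]
  take Base:  [object] + [Base object] + [Base object]
  take object:  [object] + [object] + [object]

Root -> Inner -> Node -> Outer -> Right -> Beta -> Base -> object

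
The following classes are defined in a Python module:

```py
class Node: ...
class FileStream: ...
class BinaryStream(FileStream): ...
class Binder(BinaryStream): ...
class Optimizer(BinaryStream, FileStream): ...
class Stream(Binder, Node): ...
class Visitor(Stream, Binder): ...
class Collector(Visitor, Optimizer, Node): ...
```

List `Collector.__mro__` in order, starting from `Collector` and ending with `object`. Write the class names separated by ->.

L[Collector] = Collector + merge(L[Visitor], L[Optimizer], L[Node], [Visitor Optimizer Node])
  take Visitor:  [Visitor Stream Binder BinaryStream FileStream Node object] + [Optimizer BinaryStream FileStream object] + [Node object] + [Visitor Optimizer Node]
  take Stream:  [Stream Binder BinaryStream FileStream Node object] + [Optimizer BinaryStream FileStream object] + [Node object] + [Optimizer Node]
  take Binder:  [Binder BinaryStream FileStream Node object] + [Optimizer BinaryStream FileStream object] + [Node object] + [Optimizer Node]
  take Optimizer:  [BinaryStream FileStream Node object] + [Optimizer BinaryStream FileStream object] + [Node object] + [Optimizer Node]
  take BinaryStream:  [BinaryStream FileStream Node object] + [BinaryStream FileStream object] + [Node object] + [Node]
  take FileStream:  [FileStream Node object] + [FileStream object] + [Node object] + [Node]
  take Node:  [Node object] + [object] + [Node object] + [Node]
  take object:  [object] + [object] + [object]

Collector -> Visitor -> Stream -> Binder -> Optimizer -> BinaryStream -> FileStream -> Node -> object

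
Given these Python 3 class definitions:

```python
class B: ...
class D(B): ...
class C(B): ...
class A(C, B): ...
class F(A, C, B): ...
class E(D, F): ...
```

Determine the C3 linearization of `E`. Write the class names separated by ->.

L[E] = E + merge(L[D], L[F], [D F])
  take D:  [D B object] + [F A C B object] + [D F]
  take F:  [B object] + [F A C B object] + [F]
  take A:  [B object] + [A C B object]
  take C:  [B object] + [C B object]
  take B:  [B object] + [B object]
  take object:  [object] + [object]

E -> D -> F -> A -> C -> B -> object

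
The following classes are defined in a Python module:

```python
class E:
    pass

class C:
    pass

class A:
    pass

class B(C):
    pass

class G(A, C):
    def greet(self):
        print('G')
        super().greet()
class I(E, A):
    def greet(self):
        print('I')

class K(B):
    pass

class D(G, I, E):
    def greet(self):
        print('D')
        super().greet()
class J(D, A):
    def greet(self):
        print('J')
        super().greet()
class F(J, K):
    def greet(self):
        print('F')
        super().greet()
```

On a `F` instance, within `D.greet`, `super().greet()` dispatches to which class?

L[F] = F + merge(L[J], L[K], [J K])
  take J:  [J D G I E A C object] + [K B C object] + [J K]
  take D:  [D G I E A C object] + [K B C object] + [K]
  take G:  [G I E A C object] + [K B C object] + [K]
  take I:  [I E A C object] + [K B C object] + [K]
  take E:  [E A C object] + [K B C object] + [K]
  take A:  [A C object] + [K B C object] + [K]
  take K:  [C object] + [K B C object] + [K]
  take B:  [C object] + [B C object]
  take C:  [C object] + [C object]
  take object:  [object] + [object]
MRO: F J D G I E A K B C object
super() in D.greet on a F instance goes to the class after D in F's MRO: G.

G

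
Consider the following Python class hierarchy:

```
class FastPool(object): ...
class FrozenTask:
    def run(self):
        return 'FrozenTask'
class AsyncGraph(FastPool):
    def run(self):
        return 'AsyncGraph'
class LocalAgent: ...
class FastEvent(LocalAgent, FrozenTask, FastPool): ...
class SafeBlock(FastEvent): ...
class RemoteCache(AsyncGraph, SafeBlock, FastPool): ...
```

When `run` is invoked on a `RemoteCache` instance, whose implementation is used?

AsyncGraph

L[RemoteCache] = RemoteCache + merge(L[AsyncGraph], L[SafeBlock], L[FastPool], [AsyncGraph SafeBlock FastPool])
  take AsyncGraph:  [AsyncGraph FastPool object] + [SafeBlock FastEvent LocalAgent FrozenTask FastPool object] + [FastPool object] + [AsyncGraph SafeBlock FastPool]
  take SafeBlock:  [FastPool object] + [SafeBlock FastEvent LocalAgent FrozenTask FastPool object] + [FastPool object] + [SafeBlock FastPool]
  take FastEvent:  [FastPool object] + [FastEvent LocalAgent FrozenTask FastPool object] + [FastPool object] + [FastPool]
  take LocalAgent:  [FastPool object] + [LocalAgent FrozenTask FastPool object] + [FastPool object] + [FastPool]
  take FrozenTask:  [FastPool object] + [FrozenTask FastPool object] + [FastPool object] + [FastPool]
  take FastPool:  [FastPool object] + [FastPool object] + [FastPool object] + [FastPool]
  take object:  [object] + [object] + [object]
MRO: RemoteCache AsyncGraph SafeBlock FastEvent LocalAgent FrozenTask FastPool object
run is defined in: AsyncGraph, FrozenTask. First along the MRO is AsyncGraph.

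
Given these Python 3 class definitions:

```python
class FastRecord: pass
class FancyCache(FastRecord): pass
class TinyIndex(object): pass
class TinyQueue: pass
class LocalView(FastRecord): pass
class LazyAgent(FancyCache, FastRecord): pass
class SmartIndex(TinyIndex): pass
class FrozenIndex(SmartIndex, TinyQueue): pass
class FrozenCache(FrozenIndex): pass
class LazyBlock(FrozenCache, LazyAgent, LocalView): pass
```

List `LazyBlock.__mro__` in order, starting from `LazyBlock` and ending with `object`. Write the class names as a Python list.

[LazyBlock, FrozenCache, FrozenIndex, SmartIndex, TinyIndex, TinyQueue, LazyAgent, FancyCache, LocalView, FastRecord, object]

L[LazyBlock] = LazyBlock + merge(L[FrozenCache], L[LazyAgent], L[LocalView], [FrozenCache LazyAgent LocalView])
  take FrozenCache:  [FrozenCache FrozenIndex SmartIndex TinyIndex TinyQueue object] + [LazyAgent FancyCache FastRecord object] + [LocalView FastRecord object] + [FrozenCache LazyAgent LocalView]
  take FrozenIndex:  [FrozenIndex SmartIndex TinyIndex TinyQueue object] + [LazyAgent FancyCache FastRecord object] + [LocalView FastRecord object] + [LazyAgent LocalView]
  take SmartIndex:  [SmartIndex TinyIndex TinyQueue object] + [LazyAgent FancyCache FastRecord object] + [LocalView FastRecord object] + [LazyAgent LocalView]
  take TinyIndex:  [TinyIndex TinyQueue object] + [LazyAgent FancyCache FastRecord object] + [LocalView FastRecord object] + [LazyAgent LocalView]
  take TinyQueue:  [TinyQueue object] + [LazyAgent FancyCache FastRecord object] + [LocalView FastRecord object] + [LazyAgent LocalView]
  take LazyAgent:  [object] + [LazyAgent FancyCache FastRecord object] + [LocalView FastRecord object] + [LazyAgent LocalView]
  take FancyCache:  [object] + [FancyCache FastRecord object] + [LocalView FastRecord object] + [LocalView]
  take LocalView:  [object] + [FastRecord object] + [LocalView FastRecord object] + [LocalView]
  take FastRecord:  [object] + [FastRecord object] + [FastRecord object]
  take object:  [object] + [object] + [object]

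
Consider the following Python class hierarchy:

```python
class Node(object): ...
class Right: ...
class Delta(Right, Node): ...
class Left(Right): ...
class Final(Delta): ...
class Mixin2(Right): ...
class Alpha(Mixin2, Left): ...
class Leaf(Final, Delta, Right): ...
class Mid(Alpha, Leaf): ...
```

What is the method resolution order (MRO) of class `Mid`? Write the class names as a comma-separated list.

Mid, Alpha, Mixin2, Left, Leaf, Final, Delta, Right, Node, object

L[Mid] = Mid + merge(L[Alpha], L[Leaf], [Alpha Leaf])
  take Alpha:  [Alpha Mixin2 Left Right object] + [Leaf Final Delta Right Node object] + [Alpha Leaf]
  take Mixin2:  [Mixin2 Left Right object] + [Leaf Final Delta Right Node object] + [Leaf]
  take Left:  [Left Right object] + [Leaf Final Delta Right Node object] + [Leaf]
  take Leaf:  [Right object] + [Leaf Final Delta Right Node object] + [Leaf]
  take Final:  [Right object] + [Final Delta Right Node object]
  take Delta:  [Right object] + [Delta Right Node object]
  take Right:  [Right object] + [Right Node object]
  take Node:  [object] + [Node object]
  take object:  [object] + [object]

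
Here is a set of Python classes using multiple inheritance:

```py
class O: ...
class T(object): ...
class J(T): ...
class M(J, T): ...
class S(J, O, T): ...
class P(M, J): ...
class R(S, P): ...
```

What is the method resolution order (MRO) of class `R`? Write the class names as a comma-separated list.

L[R] = R + merge(L[S], L[P], [S P])
  take S:  [S J O T object] + [P M J T object] + [S P]
  take P:  [J O T object] + [P M J T object] + [P]
  take M:  [J O T object] + [M J T object]
  take J:  [J O T object] + [J T object]
  take O:  [O T object] + [T object]
  take T:  [T object] + [T object]
  take object:  [object] + [object]

R, S, P, M, J, O, T, object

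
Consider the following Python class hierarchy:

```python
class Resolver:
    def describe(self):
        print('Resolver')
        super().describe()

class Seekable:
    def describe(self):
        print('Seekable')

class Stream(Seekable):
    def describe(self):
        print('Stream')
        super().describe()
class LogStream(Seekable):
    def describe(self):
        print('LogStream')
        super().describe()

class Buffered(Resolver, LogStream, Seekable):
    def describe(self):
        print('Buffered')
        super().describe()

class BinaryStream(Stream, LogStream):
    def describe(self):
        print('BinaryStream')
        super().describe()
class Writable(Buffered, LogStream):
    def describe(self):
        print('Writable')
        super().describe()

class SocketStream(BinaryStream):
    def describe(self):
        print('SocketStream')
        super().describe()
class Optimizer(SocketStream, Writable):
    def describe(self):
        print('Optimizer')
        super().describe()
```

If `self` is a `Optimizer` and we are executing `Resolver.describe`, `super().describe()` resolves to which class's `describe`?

L[Optimizer] = Optimizer + merge(L[SocketStream], L[Writable], [SocketStream Writable])
  take SocketStream:  [SocketStream BinaryStream Stream LogStream Seekable object] + [Writable Buffered Resolver LogStream Seekable object] + [SocketStream Writable]
  take BinaryStream:  [BinaryStream Stream LogStream Seekable object] + [Writable Buffered Resolver LogStream Seekable object] + [Writable]
  take Stream:  [Stream LogStream Seekable object] + [Writable Buffered Resolver LogStream Seekable object] + [Writable]
  take Writable:  [LogStream Seekable object] + [Writable Buffered Resolver LogStream Seekable object] + [Writable]
  take Buffered:  [LogStream Seekable object] + [Buffered Resolver LogStream Seekable object]
  take Resolver:  [LogStream Seekable object] + [Resolver LogStream Seekable object]
  take LogStream:  [LogStream Seekable object] + [LogStream Seekable object]
  take Seekable:  [Seekable object] + [Seekable object]
  take object:  [object] + [object]
MRO: Optimizer SocketStream BinaryStream Stream Writable Buffered Resolver LogStream Seekable object
super() in Resolver.describe on a Optimizer instance goes to the class after Resolver in Optimizer's MRO: LogStream.

LogStream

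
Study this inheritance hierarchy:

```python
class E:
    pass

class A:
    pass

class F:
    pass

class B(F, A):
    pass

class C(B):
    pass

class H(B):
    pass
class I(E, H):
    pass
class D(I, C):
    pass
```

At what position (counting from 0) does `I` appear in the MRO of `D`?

1

L[D] = D + merge(L[I], L[C], [I C])
  take I:  [I E H B F A object] + [C B F A object] + [I C]
  take E:  [E H B F A object] + [C B F A object] + [C]
  take H:  [H B F A object] + [C B F A object] + [C]
  take C:  [B F A object] + [C B F A object] + [C]
  take B:  [B F A object] + [B F A object]
  take F:  [F A object] + [F A object]
  take A:  [A object] + [A object]
  take object:  [object] + [object]
MRO: D I E H C B F A object
I sits at index 1.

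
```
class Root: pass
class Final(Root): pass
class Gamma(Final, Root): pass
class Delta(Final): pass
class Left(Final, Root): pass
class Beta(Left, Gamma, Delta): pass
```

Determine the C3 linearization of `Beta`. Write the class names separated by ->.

Beta -> Left -> Gamma -> Delta -> Final -> Root -> object

L[Beta] = Beta + merge(L[Left], L[Gamma], L[Delta], [Left Gamma Delta])
  take Left:  [Left Final Root object] + [Gamma Final Root object] + [Delta Final Root object] + [Left Gamma Delta]
  take Gamma:  [Final Root object] + [Gamma Final Root object] + [Delta Final Root object] + [Gamma Delta]
  take Delta:  [Final Root object] + [Final Root object] + [Delta Final Root object] + [Delta]
  take Final:  [Final Root object] + [Final Root object] + [Final Root object]
  take Root:  [Root object] + [Root object] + [Root object]
  take object:  [object] + [object] + [object]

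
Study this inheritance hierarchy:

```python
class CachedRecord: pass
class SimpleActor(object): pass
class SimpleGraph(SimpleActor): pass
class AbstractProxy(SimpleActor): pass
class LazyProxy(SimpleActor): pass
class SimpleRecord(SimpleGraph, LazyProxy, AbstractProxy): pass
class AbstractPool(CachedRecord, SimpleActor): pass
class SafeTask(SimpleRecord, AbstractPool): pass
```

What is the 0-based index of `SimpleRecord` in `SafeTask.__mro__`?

L[SafeTask] = SafeTask + merge(L[SimpleRecord], L[AbstractPool], [SimpleRecord AbstractPool])
  take SimpleRecord:  [SimpleRecord SimpleGraph LazyProxy AbstractProxy SimpleActor object] + [AbstractPool CachedRecord SimpleActor object] + [SimpleRecord AbstractPool]
  take SimpleGraph:  [SimpleGraph LazyProxy AbstractProxy SimpleActor object] + [AbstractPool CachedRecord SimpleActor object] + [AbstractPool]
  take LazyProxy:  [LazyProxy AbstractProxy SimpleActor object] + [AbstractPool CachedRecord SimpleActor object] + [AbstractPool]
  take AbstractProxy:  [AbstractProxy SimpleActor object] + [AbstractPool CachedRecord SimpleActor object] + [AbstractPool]
  take AbstractPool:  [SimpleActor object] + [AbstractPool CachedRecord SimpleActor object] + [AbstractPool]
  take CachedRecord:  [SimpleActor object] + [CachedRecord SimpleActor object]
  take SimpleActor:  [SimpleActor object] + [SimpleActor object]
  take object:  [object] + [object]
MRO: SafeTask SimpleRecord SimpleGraph LazyProxy AbstractProxy AbstractPool CachedRecord SimpleActor object
SimpleRecord sits at index 1.

1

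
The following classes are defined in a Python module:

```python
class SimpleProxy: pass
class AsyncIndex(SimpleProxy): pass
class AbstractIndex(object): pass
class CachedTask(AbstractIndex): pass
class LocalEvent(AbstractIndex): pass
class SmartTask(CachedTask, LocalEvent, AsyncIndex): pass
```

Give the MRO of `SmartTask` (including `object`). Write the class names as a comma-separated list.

L[SmartTask] = SmartTask + merge(L[CachedTask], L[LocalEvent], L[AsyncIndex], [CachedTask LocalEvent AsyncIndex])
  take CachedTask:  [CachedTask AbstractIndex object] + [LocalEvent AbstractIndex object] + [AsyncIndex SimpleProxy object] + [CachedTask LocalEvent AsyncIndex]
  take LocalEvent:  [AbstractIndex object] + [LocalEvent AbstractIndex object] + [AsyncIndex SimpleProxy object] + [LocalEvent AsyncIndex]
  take AbstractIndex:  [AbstractIndex object] + [AbstractIndex object] + [AsyncIndex SimpleProxy object] + [AsyncIndex]
  take AsyncIndex:  [object] + [object] + [AsyncIndex SimpleProxy object] + [AsyncIndex]
  take SimpleProxy:  [object] + [object] + [SimpleProxy object]
  take object:  [object] + [object] + [object]

SmartTask, CachedTask, LocalEvent, AbstractIndex, AsyncIndex, SimpleProxy, object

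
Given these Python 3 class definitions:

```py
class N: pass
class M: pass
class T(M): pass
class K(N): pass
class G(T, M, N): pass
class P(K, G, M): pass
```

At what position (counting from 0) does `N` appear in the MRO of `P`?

L[P] = P + merge(L[K], L[G], L[M], [K G M])
  take K:  [K N object] + [G T M N object] + [M object] + [K G M]
  take G:  [N object] + [G T M N object] + [M object] + [G M]
  take T:  [N object] + [T M N object] + [M object] + [M]
  take M:  [N object] + [M N object] + [M object] + [M]
  take N:  [N object] + [N object] + [object]
  take object:  [object] + [object] + [object]
MRO: P K G T M N object
N sits at index 5.

5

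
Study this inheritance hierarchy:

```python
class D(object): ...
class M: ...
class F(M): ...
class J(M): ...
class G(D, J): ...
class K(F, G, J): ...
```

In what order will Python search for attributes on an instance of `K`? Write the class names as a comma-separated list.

K, F, G, D, J, M, object

L[K] = K + merge(L[F], L[G], L[J], [F G J])
  take F:  [F M object] + [G D J M object] + [J M object] + [F G J]
  take G:  [M object] + [G D J M object] + [J M object] + [G J]
  take D:  [M object] + [D J M object] + [J M object] + [J]
  take J:  [M object] + [J M object] + [J M object] + [J]
  take M:  [M object] + [M object] + [M object]
  take object:  [object] + [object] + [object]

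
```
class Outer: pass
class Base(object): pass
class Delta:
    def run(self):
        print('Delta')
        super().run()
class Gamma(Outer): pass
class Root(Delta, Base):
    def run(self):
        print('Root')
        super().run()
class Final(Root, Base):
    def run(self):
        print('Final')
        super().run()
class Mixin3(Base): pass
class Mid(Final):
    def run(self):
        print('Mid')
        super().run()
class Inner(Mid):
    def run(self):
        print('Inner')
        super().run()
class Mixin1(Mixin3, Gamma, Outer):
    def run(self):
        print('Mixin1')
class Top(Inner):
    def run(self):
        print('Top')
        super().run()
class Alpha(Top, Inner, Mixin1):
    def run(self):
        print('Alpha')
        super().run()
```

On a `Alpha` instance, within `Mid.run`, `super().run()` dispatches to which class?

Final

L[Alpha] = Alpha + merge(L[Top], L[Inner], L[Mixin1], [Top Inner Mixin1])
  take Top:  [Top Inner Mid Final Root Delta Base object] + [Inner Mid Final Root Delta Base object] + [Mixin1 Mixin3 Base Gamma Outer object] + [Top Inner Mixin1]
  take Inner:  [Inner Mid Final Root Delta Base object] + [Inner Mid Final Root Delta Base object] + [Mixin1 Mixin3 Base Gamma Outer object] + [Inner Mixin1]
  take Mid:  [Mid Final Root Delta Base object] + [Mid Final Root Delta Base object] + [Mixin1 Mixin3 Base Gamma Outer object] + [Mixin1]
  take Final:  [Final Root Delta Base object] + [Final Root Delta Base object] + [Mixin1 Mixin3 Base Gamma Outer object] + [Mixin1]
  take Root:  [Root Delta Base object] + [Root Delta Base object] + [Mixin1 Mixin3 Base Gamma Outer object] + [Mixin1]
  take Delta:  [Delta Base object] + [Delta Base object] + [Mixin1 Mixin3 Base Gamma Outer object] + [Mixin1]
  take Mixin1:  [Base object] + [Base object] + [Mixin1 Mixin3 Base Gamma Outer object] + [Mixin1]
  take Mixin3:  [Base object] + [Base object] + [Mixin3 Base Gamma Outer object]
  take Base:  [Base object] + [Base object] + [Base Gamma Outer object]
  take Gamma:  [object] + [object] + [Gamma Outer object]
  take Outer:  [object] + [object] + [Outer object]
  take object:  [object] + [object] + [object]
MRO: Alpha Top Inner Mid Final Root Delta Mixin1 Mixin3 Base Gamma Outer object
super() in Mid.run on a Alpha instance goes to the class after Mid in Alpha's MRO: Final.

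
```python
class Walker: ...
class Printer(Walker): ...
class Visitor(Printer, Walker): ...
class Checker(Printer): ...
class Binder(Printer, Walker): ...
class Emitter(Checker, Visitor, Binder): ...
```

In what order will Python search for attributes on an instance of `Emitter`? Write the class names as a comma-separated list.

Emitter, Checker, Visitor, Binder, Printer, Walker, object

L[Emitter] = Emitter + merge(L[Checker], L[Visitor], L[Binder], [Checker Visitor Binder])
  take Checker:  [Checker Printer Walker object] + [Visitor Printer Walker object] + [Binder Printer Walker object] + [Checker Visitor Binder]
  take Visitor:  [Printer Walker object] + [Visitor Printer Walker object] + [Binder Printer Walker object] + [Visitor Binder]
  take Binder:  [Printer Walker object] + [Printer Walker object] + [Binder Printer Walker object] + [Binder]
  take Printer:  [Printer Walker object] + [Printer Walker object] + [Printer Walker object]
  take Walker:  [Walker object] + [Walker object] + [Walker object]
  take object:  [object] + [object] + [object]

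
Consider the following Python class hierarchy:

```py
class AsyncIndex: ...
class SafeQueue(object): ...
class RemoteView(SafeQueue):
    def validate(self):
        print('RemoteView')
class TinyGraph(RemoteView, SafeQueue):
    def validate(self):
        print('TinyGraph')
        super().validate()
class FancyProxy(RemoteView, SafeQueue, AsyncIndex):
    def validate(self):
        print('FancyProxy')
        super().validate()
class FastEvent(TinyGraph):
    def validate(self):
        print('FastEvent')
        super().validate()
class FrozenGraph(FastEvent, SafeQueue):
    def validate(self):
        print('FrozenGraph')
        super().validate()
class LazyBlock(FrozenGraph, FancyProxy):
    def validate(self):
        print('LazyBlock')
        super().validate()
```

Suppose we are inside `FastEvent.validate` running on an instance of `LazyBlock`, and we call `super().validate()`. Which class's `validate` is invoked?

L[LazyBlock] = LazyBlock + merge(L[FrozenGraph], L[FancyProxy], [FrozenGraph FancyProxy])
  take FrozenGraph:  [FrozenGraph FastEvent TinyGraph RemoteView SafeQueue object] + [FancyProxy RemoteView SafeQueue AsyncIndex object] + [FrozenGraph FancyProxy]
  take FastEvent:  [FastEvent TinyGraph RemoteView SafeQueue object] + [FancyProxy RemoteView SafeQueue AsyncIndex object] + [FancyProxy]
  take TinyGraph:  [TinyGraph RemoteView SafeQueue object] + [FancyProxy RemoteView SafeQueue AsyncIndex object] + [FancyProxy]
  take FancyProxy:  [RemoteView SafeQueue object] + [FancyProxy RemoteView SafeQueue AsyncIndex object] + [FancyProxy]
  take RemoteView:  [RemoteView SafeQueue object] + [RemoteView SafeQueue AsyncIndex object]
  take SafeQueue:  [SafeQueue object] + [SafeQueue AsyncIndex object]
  take AsyncIndex:  [object] + [AsyncIndex object]
  take object:  [object] + [object]
MRO: LazyBlock FrozenGraph FastEvent TinyGraph FancyProxy RemoteView SafeQueue AsyncIndex object
super() in FastEvent.validate on a LazyBlock instance goes to the class after FastEvent in LazyBlock's MRO: TinyGraph.

TinyGraph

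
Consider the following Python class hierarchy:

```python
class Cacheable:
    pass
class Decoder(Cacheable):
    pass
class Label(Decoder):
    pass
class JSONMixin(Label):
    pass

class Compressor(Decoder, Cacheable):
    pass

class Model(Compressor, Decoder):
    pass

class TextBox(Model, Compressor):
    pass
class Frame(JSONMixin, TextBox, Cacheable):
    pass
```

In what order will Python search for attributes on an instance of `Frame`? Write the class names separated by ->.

Frame -> JSONMixin -> Label -> TextBox -> Model -> Compressor -> Decoder -> Cacheable -> object

L[Frame] = Frame + merge(L[JSONMixin], L[TextBox], L[Cacheable], [JSONMixin TextBox Cacheable])
  take JSONMixin:  [JSONMixin Label Decoder Cacheable object] + [TextBox Model Compressor Decoder Cacheable object] + [Cacheable object] + [JSONMixin TextBox Cacheable]
  take Label:  [Label Decoder Cacheable object] + [TextBox Model Compressor Decoder Cacheable object] + [Cacheable object] + [TextBox Cacheable]
  take TextBox:  [Decoder Cacheable object] + [TextBox Model Compressor Decoder Cacheable object] + [Cacheable object] + [TextBox Cacheable]
  take Model:  [Decoder Cacheable object] + [Model Compressor Decoder Cacheable object] + [Cacheable object] + [Cacheable]
  take Compressor:  [Decoder Cacheable object] + [Compressor Decoder Cacheable object] + [Cacheable object] + [Cacheable]
  take Decoder:  [Decoder Cacheable object] + [Decoder Cacheable object] + [Cacheable object] + [Cacheable]
  take Cacheable:  [Cacheable object] + [Cacheable object] + [Cacheable object] + [Cacheable]
  take object:  [object] + [object] + [object]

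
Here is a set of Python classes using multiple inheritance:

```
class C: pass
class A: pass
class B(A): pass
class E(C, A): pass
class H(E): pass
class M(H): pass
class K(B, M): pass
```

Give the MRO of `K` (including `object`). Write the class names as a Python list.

L[K] = K + merge(L[B], L[M], [B M])
  take B:  [B A object] + [M H E C A object] + [B M]
  take M:  [A object] + [M H E C A object] + [M]
  take H:  [A object] + [H E C A object]
  take E:  [A object] + [E C A object]
  take C:  [A object] + [C A object]
  take A:  [A object] + [A object]
  take object:  [object] + [object]

[K, B, M, H, E, C, A, object]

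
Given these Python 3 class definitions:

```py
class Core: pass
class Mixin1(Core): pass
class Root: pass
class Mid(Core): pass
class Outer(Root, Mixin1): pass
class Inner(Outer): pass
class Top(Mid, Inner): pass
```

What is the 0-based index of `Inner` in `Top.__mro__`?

L[Top] = Top + merge(L[Mid], L[Inner], [Mid Inner])
  take Mid:  [Mid Core object] + [Inner Outer Root Mixin1 Core object] + [Mid Inner]
  take Inner:  [Core object] + [Inner Outer Root Mixin1 Core object] + [Inner]
  take Outer:  [Core object] + [Outer Root Mixin1 Core object]
  take Root:  [Core object] + [Root Mixin1 Core object]
  take Mixin1:  [Core object] + [Mixin1 Core object]
  take Core:  [Core object] + [Core object]
  take object:  [object] + [object]
MRO: Top Mid Inner Outer Root Mixin1 Core object
Inner sits at index 2.

2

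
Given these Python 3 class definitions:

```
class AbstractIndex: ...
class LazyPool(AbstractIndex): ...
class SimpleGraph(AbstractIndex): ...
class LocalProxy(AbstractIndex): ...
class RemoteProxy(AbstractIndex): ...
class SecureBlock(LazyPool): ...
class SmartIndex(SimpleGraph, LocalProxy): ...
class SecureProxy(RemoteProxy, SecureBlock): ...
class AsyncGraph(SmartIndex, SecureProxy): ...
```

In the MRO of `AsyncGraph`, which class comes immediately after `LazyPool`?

AbstractIndex

L[AsyncGraph] = AsyncGraph + merge(L[SmartIndex], L[SecureProxy], [SmartIndex SecureProxy])
  take SmartIndex:  [SmartIndex SimpleGraph LocalProxy AbstractIndex object] + [SecureProxy RemoteProxy SecureBlock LazyPool AbstractIndex object] + [SmartIndex SecureProxy]
  take SimpleGraph:  [SimpleGraph LocalProxy AbstractIndex object] + [SecureProxy RemoteProxy SecureBlock LazyPool AbstractIndex object] + [SecureProxy]
  take LocalProxy:  [LocalProxy AbstractIndex object] + [SecureProxy RemoteProxy SecureBlock LazyPool AbstractIndex object] + [SecureProxy]
  take SecureProxy:  [AbstractIndex object] + [SecureProxy RemoteProxy SecureBlock LazyPool AbstractIndex object] + [SecureProxy]
  take RemoteProxy:  [AbstractIndex object] + [RemoteProxy SecureBlock LazyPool AbstractIndex object]
  take SecureBlock:  [AbstractIndex object] + [SecureBlock LazyPool AbstractIndex object]
  take LazyPool:  [AbstractIndex object] + [LazyPool AbstractIndex object]
  take AbstractIndex:  [AbstractIndex object] + [AbstractIndex object]
  take object:  [object] + [object]
MRO: AsyncGraph SmartIndex SimpleGraph LocalProxy SecureProxy RemoteProxy SecureBlock LazyPool AbstractIndex object
LazyPool is at position 7; next is AbstractIndex.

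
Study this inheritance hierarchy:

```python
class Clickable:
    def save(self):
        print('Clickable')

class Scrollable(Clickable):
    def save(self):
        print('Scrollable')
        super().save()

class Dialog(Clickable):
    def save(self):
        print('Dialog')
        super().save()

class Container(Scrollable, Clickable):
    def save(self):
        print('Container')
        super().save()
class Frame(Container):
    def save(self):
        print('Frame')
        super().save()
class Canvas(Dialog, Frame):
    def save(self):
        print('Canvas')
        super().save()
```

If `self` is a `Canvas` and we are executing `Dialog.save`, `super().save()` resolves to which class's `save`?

L[Canvas] = Canvas + merge(L[Dialog], L[Frame], [Dialog Frame])
  take Dialog:  [Dialog Clickable object] + [Frame Container Scrollable Clickable object] + [Dialog Frame]
  take Frame:  [Clickable object] + [Frame Container Scrollable Clickable object] + [Frame]
  take Container:  [Clickable object] + [Container Scrollable Clickable object]
  take Scrollable:  [Clickable object] + [Scrollable Clickable object]
  take Clickable:  [Clickable object] + [Clickable object]
  take object:  [object] + [object]
MRO: Canvas Dialog Frame Container Scrollable Clickable object
super() in Dialog.save on a Canvas instance goes to the class after Dialog in Canvas's MRO: Frame.

Frame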